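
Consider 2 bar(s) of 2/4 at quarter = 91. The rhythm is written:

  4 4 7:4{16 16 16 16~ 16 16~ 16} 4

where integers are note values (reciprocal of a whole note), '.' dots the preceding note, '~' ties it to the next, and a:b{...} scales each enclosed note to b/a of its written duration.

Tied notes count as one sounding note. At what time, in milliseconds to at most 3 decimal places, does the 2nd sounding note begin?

1. 0.0ms @ 0 + 659.341ms (1)
2. 659.341ms @ 1 + 659.341ms (1)
3. 1318.681ms @ 2 + 94.192ms (1/7)
4. 1412.873ms @ 15/7 + 94.192ms (1/7)
5. 1507.064ms @ 16/7 + 94.192ms (1/7)
6. 1601.256ms @ 17/7 + 188.383ms (2/7)
7. 1789.639ms @ 19/7 + 188.383ms (2/7)
8. 1978.022ms @ 3 + 659.341ms (1)

note 2 onset = 1b = 659.341ms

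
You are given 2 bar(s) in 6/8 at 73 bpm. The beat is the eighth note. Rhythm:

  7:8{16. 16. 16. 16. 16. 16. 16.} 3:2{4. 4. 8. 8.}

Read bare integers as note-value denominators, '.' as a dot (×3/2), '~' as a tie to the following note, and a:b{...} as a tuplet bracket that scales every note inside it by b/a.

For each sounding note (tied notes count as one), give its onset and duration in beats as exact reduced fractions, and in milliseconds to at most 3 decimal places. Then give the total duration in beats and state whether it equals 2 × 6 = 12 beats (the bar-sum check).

1) 0.0ms=0b +704.501ms=6/7b
2) 704.501ms=6/7b +704.501ms=6/7b
3) 1409.002ms=12/7b +704.501ms=6/7b
4) 2113.503ms=18/7b +704.501ms=6/7b
5) 2818.004ms=24/7b +704.501ms=6/7b
6) 3522.505ms=30/7b +704.501ms=6/7b
7) 4227.006ms=36/7b +704.501ms=6/7b
8) 4931.507ms=6b +1643.836ms=2b
9) 6575.342ms=8b +1643.836ms=2b
10) 8219.178ms=10b +821.918ms=1b
11) 9041.096ms=11b +821.918ms=1b
Σ=12b of 12 (73bpm 6/8) — PASS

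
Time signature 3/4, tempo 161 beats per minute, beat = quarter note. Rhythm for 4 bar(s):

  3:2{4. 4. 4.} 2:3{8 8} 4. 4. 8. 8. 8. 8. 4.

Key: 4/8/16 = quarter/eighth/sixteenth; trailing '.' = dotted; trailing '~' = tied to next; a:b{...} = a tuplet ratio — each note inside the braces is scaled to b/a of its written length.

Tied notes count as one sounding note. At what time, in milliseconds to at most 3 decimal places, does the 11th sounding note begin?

note 11 onset = 39/4b = 3633.54ms

1. 0.0ms @ 0 + 372.671ms (1)
2. 372.671ms @ 1 + 372.671ms (1)
3. 745.342ms @ 2 + 372.671ms (1)
4. 1118.012ms @ 3 + 279.503ms (3/4)
5. 1397.516ms @ 15/4 + 279.503ms (3/4)
6. 1677.019ms @ 9/2 + 559.006ms (3/2)
7. 2236.025ms @ 6 + 559.006ms (3/2)
8. 2795.031ms @ 15/2 + 279.503ms (3/4)
9. 3074.534ms @ 33/4 + 279.503ms (3/4)
10. 3354.037ms @ 9 + 279.503ms (3/4)
11. 3633.54ms @ 39/4 + 279.503ms (3/4)
12. 3913.043ms @ 21/2 + 559.006ms (3/2)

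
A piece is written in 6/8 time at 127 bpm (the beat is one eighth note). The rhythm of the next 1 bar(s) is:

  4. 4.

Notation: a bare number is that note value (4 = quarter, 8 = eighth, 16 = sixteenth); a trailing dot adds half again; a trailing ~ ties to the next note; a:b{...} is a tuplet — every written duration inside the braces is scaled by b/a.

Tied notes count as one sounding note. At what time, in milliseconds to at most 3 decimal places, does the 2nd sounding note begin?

note 2 onset = 3b = 1417.323ms

1. 0.0ms @ 0 + 1417.323ms (3)
2. 1417.323ms @ 3 + 1417.323ms (3)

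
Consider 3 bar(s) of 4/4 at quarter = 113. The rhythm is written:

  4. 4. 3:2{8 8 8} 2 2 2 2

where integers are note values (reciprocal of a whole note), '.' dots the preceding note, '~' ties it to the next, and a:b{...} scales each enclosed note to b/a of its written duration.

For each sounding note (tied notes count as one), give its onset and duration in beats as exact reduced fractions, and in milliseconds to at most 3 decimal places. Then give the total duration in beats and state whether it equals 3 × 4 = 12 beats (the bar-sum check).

1) 0.0ms=0b +796.46ms=3/2b
2) 796.46ms=3/2b +796.46ms=3/2b
3) 1592.92ms=3b +176.991ms=1/3b
4) 1769.912ms=10/3b +176.991ms=1/3b
5) 1946.903ms=11/3b +176.991ms=1/3b
6) 2123.894ms=4b +1061.947ms=2b
7) 3185.841ms=6b +1061.947ms=2b
8) 4247.788ms=8b +1061.947ms=2b
9) 5309.735ms=10b +1061.947ms=2b
Σ=12b of 12 (113bpm 4/4) — PASS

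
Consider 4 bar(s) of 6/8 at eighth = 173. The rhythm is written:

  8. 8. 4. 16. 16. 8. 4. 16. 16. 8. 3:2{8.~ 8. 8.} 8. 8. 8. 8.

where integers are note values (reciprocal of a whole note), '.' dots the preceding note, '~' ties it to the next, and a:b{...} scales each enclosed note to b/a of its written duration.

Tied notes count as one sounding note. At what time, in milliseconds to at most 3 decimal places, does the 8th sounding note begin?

1. 0.0ms @ 0 + 520.231ms (3/2)
2. 520.231ms @ 3/2 + 520.231ms (3/2)
3. 1040.462ms @ 3 + 1040.462ms (3)
4. 2080.925ms @ 6 + 260.116ms (3/4)
5. 2341.04ms @ 27/4 + 260.116ms (3/4)
6. 2601.156ms @ 15/2 + 520.231ms (3/2)
7. 3121.387ms @ 9 + 1040.462ms (3)
8. 4161.85ms @ 12 + 260.116ms (3/4)
9. 4421.965ms @ 51/4 + 260.116ms (3/4)
10. 4682.081ms @ 27/2 + 520.231ms (3/2)
11. 5202.312ms @ 15 + 693.642ms (2)
12. 5895.954ms @ 17 + 346.821ms (1)
13. 6242.775ms @ 18 + 520.231ms (3/2)
14. 6763.006ms @ 39/2 + 520.231ms (3/2)
15. 7283.237ms @ 21 + 520.231ms (3/2)
16. 7803.468ms @ 45/2 + 520.231ms (3/2)

note 8 onset = 12b = 4161.85ms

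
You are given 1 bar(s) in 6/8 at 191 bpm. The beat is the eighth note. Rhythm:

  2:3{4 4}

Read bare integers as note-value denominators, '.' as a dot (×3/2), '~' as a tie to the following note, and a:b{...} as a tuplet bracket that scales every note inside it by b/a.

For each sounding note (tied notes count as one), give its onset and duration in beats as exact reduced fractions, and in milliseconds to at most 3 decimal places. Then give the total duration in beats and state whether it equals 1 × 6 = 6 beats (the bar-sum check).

1) 0.0ms=0b +942.408ms=3b
2) 942.408ms=3b +942.408ms=3b
Σ=6b of 6 (191bpm 6/8) — PASS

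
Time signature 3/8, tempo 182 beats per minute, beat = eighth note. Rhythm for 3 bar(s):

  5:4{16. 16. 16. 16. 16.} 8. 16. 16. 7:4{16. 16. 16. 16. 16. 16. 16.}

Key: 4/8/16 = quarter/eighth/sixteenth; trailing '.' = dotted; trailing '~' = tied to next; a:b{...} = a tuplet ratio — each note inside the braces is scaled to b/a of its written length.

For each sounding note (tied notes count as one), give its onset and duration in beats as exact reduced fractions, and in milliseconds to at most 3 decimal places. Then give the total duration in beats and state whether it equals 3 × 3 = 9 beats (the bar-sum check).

1) 0.0ms=0b +197.802ms=3/5b
2) 197.802ms=3/5b +197.802ms=3/5b
3) 395.604ms=6/5b +197.802ms=3/5b
4) 593.407ms=9/5b +197.802ms=3/5b
5) 791.209ms=12/5b +197.802ms=3/5b
6) 989.011ms=3b +494.505ms=3/2b
7) 1483.516ms=9/2b +247.253ms=3/4b
8) 1730.769ms=21/4b +247.253ms=3/4b
9) 1978.022ms=6b +141.287ms=3/7b
10) 2119.309ms=45/7b +141.287ms=3/7b
11) 2260.597ms=48/7b +141.287ms=3/7b
12) 2401.884ms=51/7b +141.287ms=3/7b
13) 2543.171ms=54/7b +141.287ms=3/7b
14) 2684.458ms=57/7b +141.287ms=3/7b
15) 2825.746ms=60/7b +141.287ms=3/7b
Σ=9b of 9 (182bpm 3/8) — PASS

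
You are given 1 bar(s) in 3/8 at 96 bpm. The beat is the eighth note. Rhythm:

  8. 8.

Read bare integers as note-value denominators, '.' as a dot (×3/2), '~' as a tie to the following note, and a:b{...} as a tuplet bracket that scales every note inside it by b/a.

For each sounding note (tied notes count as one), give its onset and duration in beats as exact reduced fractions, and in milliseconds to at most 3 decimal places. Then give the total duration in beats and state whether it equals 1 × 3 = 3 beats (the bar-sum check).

1) 0.0ms=0b +937.5ms=3/2b
2) 937.5ms=3/2b +937.5ms=3/2b
Σ=3b of 3 (96bpm 3/8) — PASS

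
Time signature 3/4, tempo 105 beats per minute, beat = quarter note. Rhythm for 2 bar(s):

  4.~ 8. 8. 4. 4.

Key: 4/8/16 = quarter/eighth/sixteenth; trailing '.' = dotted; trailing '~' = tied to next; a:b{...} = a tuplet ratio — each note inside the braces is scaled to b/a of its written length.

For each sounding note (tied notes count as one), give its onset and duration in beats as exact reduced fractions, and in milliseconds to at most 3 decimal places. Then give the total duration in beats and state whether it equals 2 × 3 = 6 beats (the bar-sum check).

1) 0.0ms=0b +1285.714ms=9/4b
2) 1285.714ms=9/4b +428.571ms=3/4b
3) 1714.286ms=3b +857.143ms=3/2b
4) 2571.429ms=9/2b +857.143ms=3/2b
Σ=6b of 6 (105bpm 3/4) — PASS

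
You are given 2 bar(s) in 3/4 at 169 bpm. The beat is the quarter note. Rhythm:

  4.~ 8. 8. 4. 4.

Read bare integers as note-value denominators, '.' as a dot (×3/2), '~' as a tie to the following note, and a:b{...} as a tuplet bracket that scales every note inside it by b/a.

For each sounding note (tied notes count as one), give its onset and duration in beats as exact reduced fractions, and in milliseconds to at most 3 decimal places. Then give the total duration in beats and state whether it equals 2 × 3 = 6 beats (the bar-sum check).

1) 0.0ms=0b +798.817ms=9/4b
2) 798.817ms=9/4b +266.272ms=3/4b
3) 1065.089ms=3b +532.544ms=3/2b
4) 1597.633ms=9/2b +532.544ms=3/2b
Σ=6b of 6 (169bpm 3/4) — PASS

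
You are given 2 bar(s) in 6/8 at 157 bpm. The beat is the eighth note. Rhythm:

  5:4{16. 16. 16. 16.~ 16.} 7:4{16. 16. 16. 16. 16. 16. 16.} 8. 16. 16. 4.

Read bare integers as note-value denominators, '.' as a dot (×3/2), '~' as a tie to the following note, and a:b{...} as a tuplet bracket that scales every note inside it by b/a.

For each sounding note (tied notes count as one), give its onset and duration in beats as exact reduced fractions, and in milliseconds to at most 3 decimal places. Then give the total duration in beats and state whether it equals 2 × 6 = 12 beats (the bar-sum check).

1) 0.0ms=0b +229.299ms=3/5b
2) 229.299ms=3/5b +229.299ms=3/5b
3) 458.599ms=6/5b +229.299ms=3/5b
4) 687.898ms=9/5b +458.599ms=6/5b
5) 1146.497ms=3b +163.785ms=3/7b
6) 1310.282ms=24/7b +163.785ms=3/7b
7) 1474.067ms=27/7b +163.785ms=3/7b
8) 1637.853ms=30/7b +163.785ms=3/7b
9) 1801.638ms=33/7b +163.785ms=3/7b
10) 1965.423ms=36/7b +163.785ms=3/7b
11) 2129.208ms=39/7b +163.785ms=3/7b
12) 2292.994ms=6b +573.248ms=3/2b
13) 2866.242ms=15/2b +286.624ms=3/4b
14) 3152.866ms=33/4b +286.624ms=3/4b
15) 3439.49ms=9b +1146.497ms=3b
Σ=12b of 12 (157bpm 6/8) — PASS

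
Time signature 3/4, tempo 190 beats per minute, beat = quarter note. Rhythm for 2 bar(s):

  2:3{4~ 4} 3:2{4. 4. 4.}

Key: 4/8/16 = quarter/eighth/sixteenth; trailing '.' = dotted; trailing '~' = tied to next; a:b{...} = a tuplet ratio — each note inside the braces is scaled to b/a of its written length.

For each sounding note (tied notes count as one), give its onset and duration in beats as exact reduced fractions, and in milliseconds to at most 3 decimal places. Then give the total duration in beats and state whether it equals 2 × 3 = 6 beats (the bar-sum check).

1) 0.0ms=0b +947.368ms=3b
2) 947.368ms=3b +315.789ms=1b
3) 1263.158ms=4b +315.789ms=1b
4) 1578.947ms=5b +315.789ms=1b
Σ=6b of 6 (190bpm 3/4) — PASS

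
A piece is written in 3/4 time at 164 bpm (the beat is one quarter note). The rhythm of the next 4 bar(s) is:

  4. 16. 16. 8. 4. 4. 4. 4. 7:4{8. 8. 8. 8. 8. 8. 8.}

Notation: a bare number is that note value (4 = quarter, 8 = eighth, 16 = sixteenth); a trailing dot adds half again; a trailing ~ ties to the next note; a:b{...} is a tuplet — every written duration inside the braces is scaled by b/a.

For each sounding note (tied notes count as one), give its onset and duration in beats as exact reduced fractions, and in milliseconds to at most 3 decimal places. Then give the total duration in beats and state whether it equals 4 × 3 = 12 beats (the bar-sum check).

1) 0.0ms=0b +548.78ms=3/2b
2) 548.78ms=3/2b +137.195ms=3/8b
3) 685.976ms=15/8b +137.195ms=3/8b
4) 823.171ms=9/4b +274.39ms=3/4b
5) 1097.561ms=3b +548.78ms=3/2b
6) 1646.341ms=9/2b +548.78ms=3/2b
7) 2195.122ms=6b +548.78ms=3/2b
8) 2743.902ms=15/2b +548.78ms=3/2b
9) 3292.683ms=9b +156.794ms=3/7b
10) 3449.477ms=66/7b +156.794ms=3/7b
11) 3606.272ms=69/7b +156.794ms=3/7b
12) 3763.066ms=72/7b +156.794ms=3/7b
13) 3919.861ms=75/7b +156.794ms=3/7b
14) 4076.655ms=78/7b +156.794ms=3/7b
15) 4233.449ms=81/7b +156.794ms=3/7b
Σ=12b of 12 (164bpm 3/4) — PASS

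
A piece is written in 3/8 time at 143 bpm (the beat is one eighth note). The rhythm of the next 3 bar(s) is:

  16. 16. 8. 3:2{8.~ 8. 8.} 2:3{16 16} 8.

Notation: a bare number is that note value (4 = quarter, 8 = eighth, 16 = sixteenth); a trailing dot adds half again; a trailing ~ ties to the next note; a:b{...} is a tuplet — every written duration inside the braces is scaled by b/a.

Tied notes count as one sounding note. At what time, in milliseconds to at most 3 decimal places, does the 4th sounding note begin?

note 4 onset = 3b = 1258.741ms

1. 0.0ms @ 0 + 314.685ms (3/4)
2. 314.685ms @ 3/4 + 314.685ms (3/4)
3. 629.371ms @ 3/2 + 629.371ms (3/2)
4. 1258.741ms @ 3 + 839.161ms (2)
5. 2097.902ms @ 5 + 419.58ms (1)
6. 2517.483ms @ 6 + 314.685ms (3/4)
7. 2832.168ms @ 27/4 + 314.685ms (3/4)
8. 3146.853ms @ 15/2 + 629.371ms (3/2)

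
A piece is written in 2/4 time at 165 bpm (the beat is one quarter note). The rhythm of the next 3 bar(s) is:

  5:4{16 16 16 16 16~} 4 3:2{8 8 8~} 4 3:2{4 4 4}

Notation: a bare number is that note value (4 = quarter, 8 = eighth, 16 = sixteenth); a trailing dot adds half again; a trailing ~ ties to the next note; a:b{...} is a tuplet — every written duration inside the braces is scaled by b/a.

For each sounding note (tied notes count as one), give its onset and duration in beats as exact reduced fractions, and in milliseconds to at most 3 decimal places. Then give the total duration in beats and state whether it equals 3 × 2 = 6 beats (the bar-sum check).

1) 0.0ms=0b +72.727ms=1/5b
2) 72.727ms=1/5b +72.727ms=1/5b
3) 145.455ms=2/5b +72.727ms=1/5b
4) 218.182ms=3/5b +72.727ms=1/5b
5) 290.909ms=4/5b +436.364ms=6/5b
6) 727.273ms=2b +121.212ms=1/3b
7) 848.485ms=7/3b +121.212ms=1/3b
8) 969.697ms=8/3b +484.848ms=4/3b
9) 1454.545ms=4b +242.424ms=2/3b
10) 1696.97ms=14/3b +242.424ms=2/3b
11) 1939.394ms=16/3b +242.424ms=2/3b
Σ=6b of 6 (165bpm 2/4) — PASS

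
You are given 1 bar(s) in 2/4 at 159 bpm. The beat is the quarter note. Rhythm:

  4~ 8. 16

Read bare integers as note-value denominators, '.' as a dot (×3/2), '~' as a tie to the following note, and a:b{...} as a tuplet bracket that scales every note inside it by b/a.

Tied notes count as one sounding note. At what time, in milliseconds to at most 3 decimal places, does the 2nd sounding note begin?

note 2 onset = 7/4b = 660.377ms

1. 0.0ms @ 0 + 660.377ms (7/4)
2. 660.377ms @ 7/4 + 94.34ms (1/4)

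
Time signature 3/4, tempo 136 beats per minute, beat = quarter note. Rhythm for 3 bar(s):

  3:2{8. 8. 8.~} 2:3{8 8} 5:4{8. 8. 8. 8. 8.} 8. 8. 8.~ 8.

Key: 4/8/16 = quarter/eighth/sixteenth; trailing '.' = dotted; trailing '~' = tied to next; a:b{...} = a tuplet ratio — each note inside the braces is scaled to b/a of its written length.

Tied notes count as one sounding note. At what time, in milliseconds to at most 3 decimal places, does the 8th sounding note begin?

note 8 onset = 24/5b = 2117.647ms

1. 0.0ms @ 0 + 220.588ms (1/2)
2. 220.588ms @ 1/2 + 220.588ms (1/2)
3. 441.176ms @ 1 + 551.471ms (5/4)
4. 992.647ms @ 9/4 + 330.882ms (3/4)
5. 1323.529ms @ 3 + 264.706ms (3/5)
6. 1588.235ms @ 18/5 + 264.706ms (3/5)
7. 1852.941ms @ 21/5 + 264.706ms (3/5)
8. 2117.647ms @ 24/5 + 264.706ms (3/5)
9. 2382.353ms @ 27/5 + 264.706ms (3/5)
10. 2647.059ms @ 6 + 330.882ms (3/4)
11. 2977.941ms @ 27/4 + 330.882ms (3/4)
12. 3308.824ms @ 15/2 + 661.765ms (3/2)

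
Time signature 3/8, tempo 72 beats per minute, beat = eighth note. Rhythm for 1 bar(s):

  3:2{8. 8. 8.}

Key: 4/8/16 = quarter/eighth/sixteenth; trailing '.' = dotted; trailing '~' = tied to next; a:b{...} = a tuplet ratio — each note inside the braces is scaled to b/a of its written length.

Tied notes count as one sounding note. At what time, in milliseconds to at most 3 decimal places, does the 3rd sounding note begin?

1. 0.0ms @ 0 + 833.333ms (1)
2. 833.333ms @ 1 + 833.333ms (1)
3. 1666.667ms @ 2 + 833.333ms (1)

note 3 onset = 2b = 1666.667ms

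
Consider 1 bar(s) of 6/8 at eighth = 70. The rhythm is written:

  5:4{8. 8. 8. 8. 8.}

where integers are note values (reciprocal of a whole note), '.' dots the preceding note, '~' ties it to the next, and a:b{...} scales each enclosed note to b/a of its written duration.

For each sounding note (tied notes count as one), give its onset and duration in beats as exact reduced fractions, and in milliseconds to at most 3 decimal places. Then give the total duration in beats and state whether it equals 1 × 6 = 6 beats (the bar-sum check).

1) 0.0ms=0b +1028.571ms=6/5b
2) 1028.571ms=6/5b +1028.571ms=6/5b
3) 2057.143ms=12/5b +1028.571ms=6/5b
4) 3085.714ms=18/5b +1028.571ms=6/5b
5) 4114.286ms=24/5b +1028.571ms=6/5b
Σ=6b of 6 (70bpm 6/8) — PASS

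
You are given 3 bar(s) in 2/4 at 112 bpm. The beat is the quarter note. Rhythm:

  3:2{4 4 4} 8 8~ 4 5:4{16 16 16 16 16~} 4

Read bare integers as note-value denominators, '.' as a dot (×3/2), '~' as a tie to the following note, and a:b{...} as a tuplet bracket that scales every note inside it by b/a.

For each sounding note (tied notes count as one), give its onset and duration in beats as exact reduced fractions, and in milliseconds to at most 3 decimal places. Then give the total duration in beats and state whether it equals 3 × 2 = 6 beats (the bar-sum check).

1) 0.0ms=0b +357.143ms=2/3b
2) 357.143ms=2/3b +357.143ms=2/3b
3) 714.286ms=4/3b +357.143ms=2/3b
4) 1071.429ms=2b +267.857ms=1/2b
5) 1339.286ms=5/2b +803.571ms=3/2b
6) 2142.857ms=4b +107.143ms=1/5b
7) 2250.0ms=21/5b +107.143ms=1/5b
8) 2357.143ms=22/5b +107.143ms=1/5b
9) 2464.286ms=23/5b +107.143ms=1/5b
10) 2571.429ms=24/5b +642.857ms=6/5b
Σ=6b of 6 (112bpm 2/4) — PASS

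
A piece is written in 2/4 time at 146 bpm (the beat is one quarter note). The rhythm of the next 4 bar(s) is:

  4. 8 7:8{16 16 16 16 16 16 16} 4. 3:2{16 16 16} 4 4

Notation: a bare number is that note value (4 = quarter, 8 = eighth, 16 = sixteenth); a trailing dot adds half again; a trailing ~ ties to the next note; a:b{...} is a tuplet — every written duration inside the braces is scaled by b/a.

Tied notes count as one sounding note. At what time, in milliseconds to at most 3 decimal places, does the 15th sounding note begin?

note 15 onset = 7b = 2876.712ms

1. 0.0ms @ 0 + 616.438ms (3/2)
2. 616.438ms @ 3/2 + 205.479ms (1/2)
3. 821.918ms @ 2 + 117.417ms (2/7)
4. 939.335ms @ 16/7 + 117.417ms (2/7)
5. 1056.751ms @ 18/7 + 117.417ms (2/7)
6. 1174.168ms @ 20/7 + 117.417ms (2/7)
7. 1291.585ms @ 22/7 + 117.417ms (2/7)
8. 1409.002ms @ 24/7 + 117.417ms (2/7)
9. 1526.419ms @ 26/7 + 117.417ms (2/7)
10. 1643.836ms @ 4 + 616.438ms (3/2)
11. 2260.274ms @ 11/2 + 68.493ms (1/6)
12. 2328.767ms @ 17/3 + 68.493ms (1/6)
13. 2397.26ms @ 35/6 + 68.493ms (1/6)
14. 2465.753ms @ 6 + 410.959ms (1)
15. 2876.712ms @ 7 + 410.959ms (1)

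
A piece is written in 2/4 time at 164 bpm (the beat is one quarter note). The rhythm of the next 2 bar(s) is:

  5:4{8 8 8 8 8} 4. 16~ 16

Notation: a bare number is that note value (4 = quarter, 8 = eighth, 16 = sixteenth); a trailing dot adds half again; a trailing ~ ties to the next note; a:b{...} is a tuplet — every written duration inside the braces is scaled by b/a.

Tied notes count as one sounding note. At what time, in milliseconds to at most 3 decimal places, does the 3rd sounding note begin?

1. 0.0ms @ 0 + 146.341ms (2/5)
2. 146.341ms @ 2/5 + 146.341ms (2/5)
3. 292.683ms @ 4/5 + 146.341ms (2/5)
4. 439.024ms @ 6/5 + 146.341ms (2/5)
5. 585.366ms @ 8/5 + 146.341ms (2/5)
6. 731.707ms @ 2 + 548.78ms (3/2)
7. 1280.488ms @ 7/2 + 182.927ms (1/2)

note 3 onset = 4/5b = 292.683ms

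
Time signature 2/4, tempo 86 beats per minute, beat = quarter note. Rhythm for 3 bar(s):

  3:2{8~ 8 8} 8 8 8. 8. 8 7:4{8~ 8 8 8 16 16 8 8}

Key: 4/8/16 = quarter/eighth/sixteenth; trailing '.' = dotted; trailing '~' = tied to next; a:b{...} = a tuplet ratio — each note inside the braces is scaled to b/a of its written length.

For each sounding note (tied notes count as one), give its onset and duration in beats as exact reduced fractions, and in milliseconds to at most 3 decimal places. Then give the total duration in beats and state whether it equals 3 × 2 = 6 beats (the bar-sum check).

1) 0.0ms=0b +465.116ms=2/3b
2) 465.116ms=2/3b +232.558ms=1/3b
3) 697.674ms=1b +348.837ms=1/2b
4) 1046.512ms=3/2b +348.837ms=1/2b
5) 1395.349ms=2b +523.256ms=3/4b
6) 1918.605ms=11/4b +523.256ms=3/4b
7) 2441.86ms=7/2b +348.837ms=1/2b
8) 2790.698ms=4b +398.671ms=4/7b
9) 3189.369ms=32/7b +199.336ms=2/7b
10) 3388.704ms=34/7b +199.336ms=2/7b
11) 3588.04ms=36/7b +99.668ms=1/7b
12) 3687.708ms=37/7b +99.668ms=1/7b
13) 3787.375ms=38/7b +199.336ms=2/7b
14) 3986.711ms=40/7b +199.336ms=2/7b
Σ=6b of 6 (86bpm 2/4) — PASS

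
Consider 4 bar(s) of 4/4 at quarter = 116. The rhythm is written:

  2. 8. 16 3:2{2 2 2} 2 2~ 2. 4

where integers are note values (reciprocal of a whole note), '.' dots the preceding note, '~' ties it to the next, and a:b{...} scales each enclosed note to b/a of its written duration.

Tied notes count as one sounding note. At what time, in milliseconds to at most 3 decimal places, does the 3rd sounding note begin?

1. 0.0ms @ 0 + 1551.724ms (3)
2. 1551.724ms @ 3 + 387.931ms (3/4)
3. 1939.655ms @ 15/4 + 129.31ms (1/4)
4. 2068.966ms @ 4 + 689.655ms (4/3)
5. 2758.621ms @ 16/3 + 689.655ms (4/3)
6. 3448.276ms @ 20/3 + 689.655ms (4/3)
7. 4137.931ms @ 8 + 1034.483ms (2)
8. 5172.414ms @ 10 + 2586.207ms (5)
9. 7758.621ms @ 15 + 517.241ms (1)

note 3 onset = 15/4b = 1939.655ms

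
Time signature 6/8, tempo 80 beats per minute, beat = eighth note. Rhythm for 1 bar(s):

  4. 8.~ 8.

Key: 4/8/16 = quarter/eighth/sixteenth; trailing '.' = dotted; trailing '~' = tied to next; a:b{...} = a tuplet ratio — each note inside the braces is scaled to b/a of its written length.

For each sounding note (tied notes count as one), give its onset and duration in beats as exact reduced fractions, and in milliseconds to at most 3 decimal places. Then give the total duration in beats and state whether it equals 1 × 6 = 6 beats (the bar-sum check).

1) 0.0ms=0b +2250.0ms=3b
2) 2250.0ms=3b +2250.0ms=3b
Σ=6b of 6 (80bpm 6/8) — PASS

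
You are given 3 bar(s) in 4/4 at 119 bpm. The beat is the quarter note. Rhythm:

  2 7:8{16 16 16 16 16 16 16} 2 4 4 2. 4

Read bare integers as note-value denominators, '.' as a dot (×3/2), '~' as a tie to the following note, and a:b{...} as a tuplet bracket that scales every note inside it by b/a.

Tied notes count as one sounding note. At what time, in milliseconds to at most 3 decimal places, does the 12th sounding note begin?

note 12 onset = 8b = 4033.613ms

1. 0.0ms @ 0 + 1008.403ms (2)
2. 1008.403ms @ 2 + 144.058ms (2/7)
3. 1152.461ms @ 16/7 + 144.058ms (2/7)
4. 1296.519ms @ 18/7 + 144.058ms (2/7)
5. 1440.576ms @ 20/7 + 144.058ms (2/7)
6. 1584.634ms @ 22/7 + 144.058ms (2/7)
7. 1728.691ms @ 24/7 + 144.058ms (2/7)
8. 1872.749ms @ 26/7 + 144.058ms (2/7)
9. 2016.807ms @ 4 + 1008.403ms (2)
10. 3025.21ms @ 6 + 504.202ms (1)
11. 3529.412ms @ 7 + 504.202ms (1)
12. 4033.613ms @ 8 + 1512.605ms (3)
13. 5546.218ms @ 11 + 504.202ms (1)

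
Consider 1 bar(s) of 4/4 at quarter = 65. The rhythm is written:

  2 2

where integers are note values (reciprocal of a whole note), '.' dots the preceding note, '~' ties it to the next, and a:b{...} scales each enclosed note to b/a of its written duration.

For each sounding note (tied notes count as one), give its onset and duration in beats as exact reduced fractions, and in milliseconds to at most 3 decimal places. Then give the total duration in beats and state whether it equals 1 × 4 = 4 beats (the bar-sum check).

1) 0.0ms=0b +1846.154ms=2b
2) 1846.154ms=2b +1846.154ms=2b
Σ=4b of 4 (65bpm 4/4) — PASS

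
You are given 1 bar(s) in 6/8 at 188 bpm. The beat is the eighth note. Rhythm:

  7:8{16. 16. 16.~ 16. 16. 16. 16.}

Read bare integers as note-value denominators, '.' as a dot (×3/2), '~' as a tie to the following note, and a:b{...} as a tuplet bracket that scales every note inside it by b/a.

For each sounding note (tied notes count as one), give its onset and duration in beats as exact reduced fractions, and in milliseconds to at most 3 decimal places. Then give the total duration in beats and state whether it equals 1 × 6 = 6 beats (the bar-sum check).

1) 0.0ms=0b +273.556ms=6/7b
2) 273.556ms=6/7b +273.556ms=6/7b
3) 547.112ms=12/7b +547.112ms=12/7b
4) 1094.225ms=24/7b +273.556ms=6/7b
5) 1367.781ms=30/7b +273.556ms=6/7b
6) 1641.337ms=36/7b +273.556ms=6/7b
Σ=6b of 6 (188bpm 6/8) — PASS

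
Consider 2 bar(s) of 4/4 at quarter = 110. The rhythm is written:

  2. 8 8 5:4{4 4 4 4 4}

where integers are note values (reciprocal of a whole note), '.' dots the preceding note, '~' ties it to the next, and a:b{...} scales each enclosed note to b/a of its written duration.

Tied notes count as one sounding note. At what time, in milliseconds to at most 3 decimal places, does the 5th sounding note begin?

note 5 onset = 24/5b = 2618.182ms

1. 0.0ms @ 0 + 1636.364ms (3)
2. 1636.364ms @ 3 + 272.727ms (1/2)
3. 1909.091ms @ 7/2 + 272.727ms (1/2)
4. 2181.818ms @ 4 + 436.364ms (4/5)
5. 2618.182ms @ 24/5 + 436.364ms (4/5)
6. 3054.545ms @ 28/5 + 436.364ms (4/5)
7. 3490.909ms @ 32/5 + 436.364ms (4/5)
8. 3927.273ms @ 36/5 + 436.364ms (4/5)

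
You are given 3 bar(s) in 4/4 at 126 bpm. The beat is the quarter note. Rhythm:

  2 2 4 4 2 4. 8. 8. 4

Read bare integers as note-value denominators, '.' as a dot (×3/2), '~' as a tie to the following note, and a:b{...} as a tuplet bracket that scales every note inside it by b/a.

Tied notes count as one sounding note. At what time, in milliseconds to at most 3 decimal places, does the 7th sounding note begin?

note 7 onset = 19/2b = 4523.81ms

1. 0.0ms @ 0 + 952.381ms (2)
2. 952.381ms @ 2 + 952.381ms (2)
3. 1904.762ms @ 4 + 476.19ms (1)
4. 2380.952ms @ 5 + 476.19ms (1)
5. 2857.143ms @ 6 + 952.381ms (2)
6. 3809.524ms @ 8 + 714.286ms (3/2)
7. 4523.81ms @ 19/2 + 357.143ms (3/4)
8. 4880.952ms @ 41/4 + 357.143ms (3/4)
9. 5238.095ms @ 11 + 476.19ms (1)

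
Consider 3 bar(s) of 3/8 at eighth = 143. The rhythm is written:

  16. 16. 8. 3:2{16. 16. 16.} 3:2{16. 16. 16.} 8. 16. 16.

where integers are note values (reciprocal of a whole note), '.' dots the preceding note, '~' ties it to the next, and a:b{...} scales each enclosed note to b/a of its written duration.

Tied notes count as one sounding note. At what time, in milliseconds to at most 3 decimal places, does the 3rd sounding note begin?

1. 0.0ms @ 0 + 314.685ms (3/4)
2. 314.685ms @ 3/4 + 314.685ms (3/4)
3. 629.371ms @ 3/2 + 629.371ms (3/2)
4. 1258.741ms @ 3 + 209.79ms (1/2)
5. 1468.531ms @ 7/2 + 209.79ms (1/2)
6. 1678.322ms @ 4 + 209.79ms (1/2)
7. 1888.112ms @ 9/2 + 209.79ms (1/2)
8. 2097.902ms @ 5 + 209.79ms (1/2)
9. 2307.692ms @ 11/2 + 209.79ms (1/2)
10. 2517.483ms @ 6 + 629.371ms (3/2)
11. 3146.853ms @ 15/2 + 314.685ms (3/4)
12. 3461.538ms @ 33/4 + 314.685ms (3/4)

note 3 onset = 3/2b = 629.371ms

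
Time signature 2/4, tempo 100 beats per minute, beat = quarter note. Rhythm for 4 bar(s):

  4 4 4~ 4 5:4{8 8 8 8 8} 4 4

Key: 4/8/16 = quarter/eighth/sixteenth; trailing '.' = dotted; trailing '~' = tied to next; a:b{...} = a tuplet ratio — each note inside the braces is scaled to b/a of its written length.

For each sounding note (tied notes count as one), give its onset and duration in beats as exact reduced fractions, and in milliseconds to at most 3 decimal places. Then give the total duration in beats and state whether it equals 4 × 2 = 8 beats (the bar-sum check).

1) 0.0ms=0b +600.0ms=1b
2) 600.0ms=1b +600.0ms=1b
3) 1200.0ms=2b +1200.0ms=2b
4) 2400.0ms=4b +240.0ms=2/5b
5) 2640.0ms=22/5b +240.0ms=2/5b
6) 2880.0ms=24/5b +240.0ms=2/5b
7) 3120.0ms=26/5b +240.0ms=2/5b
8) 3360.0ms=28/5b +240.0ms=2/5b
9) 3600.0ms=6b +600.0ms=1b
10) 4200.0ms=7b +600.0ms=1b
Σ=8b of 8 (100bpm 2/4) — PASS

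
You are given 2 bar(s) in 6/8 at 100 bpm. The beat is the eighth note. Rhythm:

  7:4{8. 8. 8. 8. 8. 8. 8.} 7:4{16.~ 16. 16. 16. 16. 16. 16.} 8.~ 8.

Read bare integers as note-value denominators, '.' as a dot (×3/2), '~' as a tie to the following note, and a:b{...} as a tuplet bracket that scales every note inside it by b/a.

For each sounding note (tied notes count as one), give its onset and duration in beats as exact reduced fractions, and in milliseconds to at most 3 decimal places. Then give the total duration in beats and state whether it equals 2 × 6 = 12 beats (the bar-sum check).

1) 0.0ms=0b +514.286ms=6/7b
2) 514.286ms=6/7b +514.286ms=6/7b
3) 1028.571ms=12/7b +514.286ms=6/7b
4) 1542.857ms=18/7b +514.286ms=6/7b
5) 2057.143ms=24/7b +514.286ms=6/7b
6) 2571.429ms=30/7b +514.286ms=6/7b
7) 3085.714ms=36/7b +514.286ms=6/7b
8) 3600.0ms=6b +514.286ms=6/7b
9) 4114.286ms=48/7b +257.143ms=3/7b
10) 4371.429ms=51/7b +257.143ms=3/7b
11) 4628.571ms=54/7b +257.143ms=3/7b
12) 4885.714ms=57/7b +257.143ms=3/7b
13) 5142.857ms=60/7b +257.143ms=3/7b
14) 5400.0ms=9b +1800.0ms=3b
Σ=12b of 12 (100bpm 6/8) — PASS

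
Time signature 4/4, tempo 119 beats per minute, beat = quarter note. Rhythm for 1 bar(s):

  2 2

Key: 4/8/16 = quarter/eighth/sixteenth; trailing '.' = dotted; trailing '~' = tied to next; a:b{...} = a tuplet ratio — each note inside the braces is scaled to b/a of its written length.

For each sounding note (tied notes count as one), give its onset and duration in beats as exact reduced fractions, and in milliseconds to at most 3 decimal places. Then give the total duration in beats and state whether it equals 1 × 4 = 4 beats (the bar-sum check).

1) 0.0ms=0b +1008.403ms=2b
2) 1008.403ms=2b +1008.403ms=2b
Σ=4b of 4 (119bpm 4/4) — PASS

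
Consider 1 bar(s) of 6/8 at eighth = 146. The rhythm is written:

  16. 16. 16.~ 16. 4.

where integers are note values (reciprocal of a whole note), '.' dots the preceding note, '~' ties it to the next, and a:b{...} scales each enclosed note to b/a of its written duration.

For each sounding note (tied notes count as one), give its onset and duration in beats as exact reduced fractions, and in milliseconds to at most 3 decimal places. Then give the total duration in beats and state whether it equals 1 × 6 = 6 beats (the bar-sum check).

1) 0.0ms=0b +308.219ms=3/4b
2) 308.219ms=3/4b +308.219ms=3/4b
3) 616.438ms=3/2b +616.438ms=3/2b
4) 1232.877ms=3b +1232.877ms=3b
Σ=6b of 6 (146bpm 6/8) — PASS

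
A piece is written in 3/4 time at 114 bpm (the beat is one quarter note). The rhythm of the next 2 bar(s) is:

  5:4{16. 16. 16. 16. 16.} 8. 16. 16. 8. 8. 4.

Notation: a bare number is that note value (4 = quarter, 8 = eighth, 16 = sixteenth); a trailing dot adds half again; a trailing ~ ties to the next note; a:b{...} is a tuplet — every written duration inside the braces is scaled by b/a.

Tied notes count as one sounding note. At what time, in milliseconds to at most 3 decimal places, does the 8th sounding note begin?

note 8 onset = 21/8b = 1381.579ms

1. 0.0ms @ 0 + 157.895ms (3/10)
2. 157.895ms @ 3/10 + 157.895ms (3/10)
3. 315.789ms @ 3/5 + 157.895ms (3/10)
4. 473.684ms @ 9/10 + 157.895ms (3/10)
5. 631.579ms @ 6/5 + 157.895ms (3/10)
6. 789.474ms @ 3/2 + 394.737ms (3/4)
7. 1184.211ms @ 9/4 + 197.368ms (3/8)
8. 1381.579ms @ 21/8 + 197.368ms (3/8)
9. 1578.947ms @ 3 + 394.737ms (3/4)
10. 1973.684ms @ 15/4 + 394.737ms (3/4)
11. 2368.421ms @ 9/2 + 789.474ms (3/2)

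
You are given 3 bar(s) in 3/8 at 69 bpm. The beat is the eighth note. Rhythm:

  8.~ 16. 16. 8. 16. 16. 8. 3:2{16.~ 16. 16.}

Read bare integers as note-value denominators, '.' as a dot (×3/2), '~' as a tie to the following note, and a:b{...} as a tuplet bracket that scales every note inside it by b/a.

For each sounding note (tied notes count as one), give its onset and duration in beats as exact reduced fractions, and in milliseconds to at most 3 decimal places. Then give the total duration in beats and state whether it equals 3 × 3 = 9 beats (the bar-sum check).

1) 0.0ms=0b +1956.522ms=9/4b
2) 1956.522ms=9/4b +652.174ms=3/4b
3) 2608.696ms=3b +1304.348ms=3/2b
4) 3913.043ms=9/2b +652.174ms=3/4b
5) 4565.217ms=21/4b +652.174ms=3/4b
6) 5217.391ms=6b +1304.348ms=3/2b
7) 6521.739ms=15/2b +869.565ms=1b
8) 7391.304ms=17/2b +434.783ms=1/2b
Σ=9b of 9 (69bpm 3/8) — PASS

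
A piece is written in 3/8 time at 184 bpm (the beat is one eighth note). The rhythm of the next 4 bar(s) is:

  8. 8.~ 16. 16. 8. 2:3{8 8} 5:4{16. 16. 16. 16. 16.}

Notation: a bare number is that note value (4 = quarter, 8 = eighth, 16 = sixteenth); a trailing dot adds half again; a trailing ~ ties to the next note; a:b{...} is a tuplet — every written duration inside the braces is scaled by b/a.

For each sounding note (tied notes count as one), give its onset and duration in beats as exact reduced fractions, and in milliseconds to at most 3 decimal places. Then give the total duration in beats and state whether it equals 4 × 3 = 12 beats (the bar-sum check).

1) 0.0ms=0b +489.13ms=3/2b
2) 489.13ms=3/2b +733.696ms=9/4b
3) 1222.826ms=15/4b +244.565ms=3/4b
4) 1467.391ms=9/2b +489.13ms=3/2b
5) 1956.522ms=6b +489.13ms=3/2b
6) 2445.652ms=15/2b +489.13ms=3/2b
7) 2934.783ms=9b +195.652ms=3/5b
8) 3130.435ms=48/5b +195.652ms=3/5b
9) 3326.087ms=51/5b +195.652ms=3/5b
10) 3521.739ms=54/5b +195.652ms=3/5b
11) 3717.391ms=57/5b +195.652ms=3/5b
Σ=12b of 12 (184bpm 3/8) — PASS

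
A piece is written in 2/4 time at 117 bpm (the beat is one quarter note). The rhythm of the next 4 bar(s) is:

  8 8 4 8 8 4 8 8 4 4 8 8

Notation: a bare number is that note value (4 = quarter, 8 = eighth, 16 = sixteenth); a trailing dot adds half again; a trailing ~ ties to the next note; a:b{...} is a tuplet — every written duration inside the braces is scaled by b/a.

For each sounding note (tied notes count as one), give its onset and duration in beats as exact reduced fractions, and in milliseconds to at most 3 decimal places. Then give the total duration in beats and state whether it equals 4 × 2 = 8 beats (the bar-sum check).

1) 0.0ms=0b +256.41ms=1/2b
2) 256.41ms=1/2b +256.41ms=1/2b
3) 512.821ms=1b +512.821ms=1b
4) 1025.641ms=2b +256.41ms=1/2b
5) 1282.051ms=5/2b +256.41ms=1/2b
6) 1538.462ms=3b +512.821ms=1b
7) 2051.282ms=4b +256.41ms=1/2b
8) 2307.692ms=9/2b +256.41ms=1/2b
9) 2564.103ms=5b +512.821ms=1b
10) 3076.923ms=6b +512.821ms=1b
11) 3589.744ms=7b +256.41ms=1/2b
12) 3846.154ms=15/2b +256.41ms=1/2b
Σ=8b of 8 (117bpm 2/4) — PASS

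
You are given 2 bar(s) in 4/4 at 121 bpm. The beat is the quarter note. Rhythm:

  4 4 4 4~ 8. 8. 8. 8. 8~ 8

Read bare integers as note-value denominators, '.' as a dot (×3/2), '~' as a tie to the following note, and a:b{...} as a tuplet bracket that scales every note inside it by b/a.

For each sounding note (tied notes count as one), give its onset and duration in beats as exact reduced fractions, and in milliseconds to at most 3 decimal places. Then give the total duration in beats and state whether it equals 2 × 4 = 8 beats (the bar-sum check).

1) 0.0ms=0b +495.868ms=1b
2) 495.868ms=1b +495.868ms=1b
3) 991.736ms=2b +495.868ms=1b
4) 1487.603ms=3b +867.769ms=7/4b
5) 2355.372ms=19/4b +371.901ms=3/4b
6) 2727.273ms=11/2b +371.901ms=3/4b
7) 3099.174ms=25/4b +371.901ms=3/4b
8) 3471.074ms=7b +495.868ms=1b
Σ=8b of 8 (121bpm 4/4) — PASS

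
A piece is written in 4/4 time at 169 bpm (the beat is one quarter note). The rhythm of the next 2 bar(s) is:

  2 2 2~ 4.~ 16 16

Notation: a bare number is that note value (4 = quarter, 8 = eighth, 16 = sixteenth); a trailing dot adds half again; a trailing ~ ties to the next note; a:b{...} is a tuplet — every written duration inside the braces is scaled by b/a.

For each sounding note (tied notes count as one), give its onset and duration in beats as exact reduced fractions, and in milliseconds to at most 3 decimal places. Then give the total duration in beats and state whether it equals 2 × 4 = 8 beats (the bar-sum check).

1) 0.0ms=0b +710.059ms=2b
2) 710.059ms=2b +710.059ms=2b
3) 1420.118ms=4b +1331.361ms=15/4b
4) 2751.479ms=31/4b +88.757ms=1/4b
Σ=8b of 8 (169bpm 4/4) — PASS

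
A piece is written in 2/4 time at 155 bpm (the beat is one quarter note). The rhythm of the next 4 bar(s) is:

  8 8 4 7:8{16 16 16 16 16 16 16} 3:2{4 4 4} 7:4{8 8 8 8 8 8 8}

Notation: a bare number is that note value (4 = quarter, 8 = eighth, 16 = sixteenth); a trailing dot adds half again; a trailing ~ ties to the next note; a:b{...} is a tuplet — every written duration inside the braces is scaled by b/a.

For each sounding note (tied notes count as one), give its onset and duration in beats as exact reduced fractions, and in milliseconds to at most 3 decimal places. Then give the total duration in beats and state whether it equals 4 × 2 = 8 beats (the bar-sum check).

1) 0.0ms=0b +193.548ms=1/2b
2) 193.548ms=1/2b +193.548ms=1/2b
3) 387.097ms=1b +387.097ms=1b
4) 774.194ms=2b +110.599ms=2/7b
5) 884.793ms=16/7b +110.599ms=2/7b
6) 995.392ms=18/7b +110.599ms=2/7b
7) 1105.991ms=20/7b +110.599ms=2/7b
8) 1216.59ms=22/7b +110.599ms=2/7b
9) 1327.189ms=24/7b +110.599ms=2/7b
10) 1437.788ms=26/7b +110.599ms=2/7b
11) 1548.387ms=4b +258.065ms=2/3b
12) 1806.452ms=14/3b +258.065ms=2/3b
13) 2064.516ms=16/3b +258.065ms=2/3b
14) 2322.581ms=6b +110.599ms=2/7b
15) 2433.18ms=44/7b +110.599ms=2/7b
16) 2543.779ms=46/7b +110.599ms=2/7b
17) 2654.378ms=48/7b +110.599ms=2/7b
18) 2764.977ms=50/7b +110.599ms=2/7b
19) 2875.576ms=52/7b +110.599ms=2/7b
20) 2986.175ms=54/7b +110.599ms=2/7b
Σ=8b of 8 (155bpm 2/4) — PASS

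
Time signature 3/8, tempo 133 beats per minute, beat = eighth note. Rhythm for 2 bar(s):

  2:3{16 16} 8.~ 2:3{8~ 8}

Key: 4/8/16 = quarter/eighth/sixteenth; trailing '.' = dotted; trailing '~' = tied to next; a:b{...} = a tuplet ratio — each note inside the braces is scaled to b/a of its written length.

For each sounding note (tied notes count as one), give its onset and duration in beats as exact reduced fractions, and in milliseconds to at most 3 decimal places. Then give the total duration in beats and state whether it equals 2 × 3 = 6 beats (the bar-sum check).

1) 0.0ms=0b +338.346ms=3/4b
2) 338.346ms=3/4b +338.346ms=3/4b
3) 676.692ms=3/2b +2030.075ms=9/2b
Σ=6b of 6 (133bpm 3/8) — PASS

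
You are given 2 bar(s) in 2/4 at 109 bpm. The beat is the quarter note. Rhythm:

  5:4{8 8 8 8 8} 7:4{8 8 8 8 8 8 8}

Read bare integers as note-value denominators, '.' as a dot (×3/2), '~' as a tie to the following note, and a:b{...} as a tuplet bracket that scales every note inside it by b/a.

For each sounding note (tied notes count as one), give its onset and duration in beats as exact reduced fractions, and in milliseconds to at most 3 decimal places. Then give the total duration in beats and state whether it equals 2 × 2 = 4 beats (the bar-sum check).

1) 0.0ms=0b +220.183ms=2/5b
2) 220.183ms=2/5b +220.183ms=2/5b
3) 440.367ms=4/5b +220.183ms=2/5b
4) 660.55ms=6/5b +220.183ms=2/5b
5) 880.734ms=8/5b +220.183ms=2/5b
6) 1100.917ms=2b +157.274ms=2/7b
7) 1258.191ms=16/7b +157.274ms=2/7b
8) 1415.465ms=18/7b +157.274ms=2/7b
9) 1572.739ms=20/7b +157.274ms=2/7b
10) 1730.013ms=22/7b +157.274ms=2/7b
11) 1887.287ms=24/7b +157.274ms=2/7b
12) 2044.561ms=26/7b +157.274ms=2/7b
Σ=4b of 4 (109bpm 2/4) — PASS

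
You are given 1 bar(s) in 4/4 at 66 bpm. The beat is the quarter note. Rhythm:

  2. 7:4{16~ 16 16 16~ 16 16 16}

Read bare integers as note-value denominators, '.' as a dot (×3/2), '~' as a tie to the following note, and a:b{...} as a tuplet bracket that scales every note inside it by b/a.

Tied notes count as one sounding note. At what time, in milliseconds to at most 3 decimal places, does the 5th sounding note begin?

note 5 onset = 26/7b = 3376.623ms

1. 0.0ms @ 0 + 2727.273ms (3)
2. 2727.273ms @ 3 + 259.74ms (2/7)
3. 2987.013ms @ 23/7 + 129.87ms (1/7)
4. 3116.883ms @ 24/7 + 259.74ms (2/7)
5. 3376.623ms @ 26/7 + 129.87ms (1/7)
6. 3506.494ms @ 27/7 + 129.87ms (1/7)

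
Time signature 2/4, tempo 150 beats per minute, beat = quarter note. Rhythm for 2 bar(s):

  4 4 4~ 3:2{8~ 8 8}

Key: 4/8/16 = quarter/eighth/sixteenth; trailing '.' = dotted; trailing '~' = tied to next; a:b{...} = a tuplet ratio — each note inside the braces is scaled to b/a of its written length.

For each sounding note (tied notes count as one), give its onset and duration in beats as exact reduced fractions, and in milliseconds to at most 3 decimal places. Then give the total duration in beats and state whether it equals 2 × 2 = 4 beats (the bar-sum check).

1) 0.0ms=0b +400.0ms=1b
2) 400.0ms=1b +400.0ms=1b
3) 800.0ms=2b +666.667ms=5/3b
4) 1466.667ms=11/3b +133.333ms=1/3b
Σ=4b of 4 (150bpm 2/4) — PASS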